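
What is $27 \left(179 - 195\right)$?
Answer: $-432$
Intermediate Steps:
$27 \left(179 - 195\right) = 27 \left(-16\right) = -432$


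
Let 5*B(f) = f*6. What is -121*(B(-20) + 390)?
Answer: -44286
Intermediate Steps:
B(f) = 6*f/5 (B(f) = (f*6)/5 = (6*f)/5 = 6*f/5)
-121*(B(-20) + 390) = -121*((6/5)*(-20) + 390) = -121*(-24 + 390) = -121*366 = -44286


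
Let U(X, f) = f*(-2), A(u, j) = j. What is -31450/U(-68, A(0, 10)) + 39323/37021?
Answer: 116509691/74042 ≈ 1573.6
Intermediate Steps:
U(X, f) = -2*f
-31450/U(-68, A(0, 10)) + 39323/37021 = -31450/((-2*10)) + 39323/37021 = -31450/(-20) + 39323*(1/37021) = -31450*(-1/20) + 39323/37021 = 3145/2 + 39323/37021 = 116509691/74042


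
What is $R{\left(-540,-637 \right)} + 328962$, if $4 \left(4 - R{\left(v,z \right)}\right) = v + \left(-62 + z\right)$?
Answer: $\frac{1317103}{4} \approx 3.2928 \cdot 10^{5}$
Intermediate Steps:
$R{\left(v,z \right)} = \frac{39}{2} - \frac{v}{4} - \frac{z}{4}$ ($R{\left(v,z \right)} = 4 - \frac{v + \left(-62 + z\right)}{4} = 4 - \frac{-62 + v + z}{4} = 4 - \left(- \frac{31}{2} + \frac{v}{4} + \frac{z}{4}\right) = \frac{39}{2} - \frac{v}{4} - \frac{z}{4}$)
$R{\left(-540,-637 \right)} + 328962 = \left(\frac{39}{2} - -135 - - \frac{637}{4}\right) + 328962 = \left(\frac{39}{2} + 135 + \frac{637}{4}\right) + 328962 = \frac{1255}{4} + 328962 = \frac{1317103}{4}$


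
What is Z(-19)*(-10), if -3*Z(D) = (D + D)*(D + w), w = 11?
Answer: 3040/3 ≈ 1013.3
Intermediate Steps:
Z(D) = -2*D*(11 + D)/3 (Z(D) = -(D + D)*(D + 11)/3 = -2*D*(11 + D)/3)
Z(-19)*(-10) = -2/3*(-19)*(11 - 19)*(-10) = -2/3*(-19)*(-8)*(-10) = -304/3*(-10) = 3040/3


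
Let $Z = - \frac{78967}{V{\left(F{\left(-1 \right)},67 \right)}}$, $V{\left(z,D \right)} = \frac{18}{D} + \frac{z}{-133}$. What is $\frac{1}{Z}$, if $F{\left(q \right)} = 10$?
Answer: $- \frac{1724}{703674937} \approx -2.45 \cdot 10^{-6}$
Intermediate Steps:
$V{\left(z,D \right)} = \frac{18}{D} - \frac{z}{133}$ ($V{\left(z,D \right)} = \frac{18}{D} + z \left(- \frac{1}{133}\right) = \frac{18}{D} - \frac{z}{133}$)
$Z = - \frac{703674937}{1724}$ ($Z = - \frac{78967}{\frac{18}{67} - \frac{10}{133}} = - \frac{78967}{\frac{1724}{8911}} = \left(-78967\right) \frac{8911}{1724} = - \frac{703674937}{1724} \approx -4.0816 \cdot 10^{5}$)
$\frac{1}{Z} = \frac{1}{- \frac{703674937}{1724}} = - \frac{1724}{703674937}$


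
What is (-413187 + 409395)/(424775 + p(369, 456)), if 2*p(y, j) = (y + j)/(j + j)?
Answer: -768512/86087825 ≈ -0.0089271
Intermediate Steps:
p(y, j) = (j + y)/(4*j) (p(y, j) = ((y + j)/(j + j))/2 = ((j + y)/((2*j)))/2 = ((j + y)*(1/(2*j)))/2 = ((j + y)/(2*j))/2 = (j + y)/(4*j))
(-413187 + 409395)/(424775 + p(369, 456)) = (-413187 + 409395)/(424775 + (1/4)*(456 + 369)/456) = -3792/(424775 + (1/4)*(1/456)*825) = -3792/(424775 + 275/608) = -3792/258263475/608 = -3792*608/258263475 = -768512/86087825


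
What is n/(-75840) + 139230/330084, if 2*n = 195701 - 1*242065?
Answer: 252933479/347688480 ≈ 0.72747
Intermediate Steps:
n = -23182 (n = (195701 - 1*242065)/2 = (195701 - 242065)/2 = (½)*(-46364) = -23182)
n/(-75840) + 139230/330084 = -23182/(-75840) + 139230/330084 = -23182*(-1/75840) + 139230*(1/330084) = 11591/37920 + 7735/18338 = 252933479/347688480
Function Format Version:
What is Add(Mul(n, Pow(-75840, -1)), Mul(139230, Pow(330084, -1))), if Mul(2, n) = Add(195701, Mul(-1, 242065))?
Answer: Rational(252933479, 347688480) ≈ 0.72747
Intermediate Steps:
n = -23182 (n = Mul(Rational(1, 2), Add(195701, Mul(-1, 242065))) = Mul(Rational(1, 2), Add(195701, -242065)) = Mul(Rational(1, 2), -46364) = -23182)
Add(Mul(n, Pow(-75840, -1)), Mul(139230, Pow(330084, -1))) = Add(Mul(-23182, Pow(-75840, -1)), Mul(139230, Pow(330084, -1))) = Add(Mul(-23182, Rational(-1, 75840)), Mul(139230, Rational(1, 330084))) = Add(Rational(11591, 37920), Rational(7735, 18338)) = Rational(252933479, 347688480)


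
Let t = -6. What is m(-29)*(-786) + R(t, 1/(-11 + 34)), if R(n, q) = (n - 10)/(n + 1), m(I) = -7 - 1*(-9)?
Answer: -7844/5 ≈ -1568.8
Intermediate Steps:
m(I) = 2 (m(I) = -7 + 9 = 2)
R(n, q) = (-10 + n)/(1 + n)
m(-29)*(-786) + R(t, 1/(-11 + 34)) = 2*(-786) + (-10 - 6)/(1 - 6) = -1572 - 16/(-5) = -1572 - ⅕*(-16) = -1572 + 16/5 = -7844/5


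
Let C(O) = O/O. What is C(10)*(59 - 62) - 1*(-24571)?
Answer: 24568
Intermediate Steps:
C(O) = 1
C(10)*(59 - 62) - 1*(-24571) = 1*(59 - 62) - 1*(-24571) = 1*(-3) + 24571 = -3 + 24571 = 24568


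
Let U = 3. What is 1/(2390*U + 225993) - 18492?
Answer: -4311650195/233163 ≈ -18492.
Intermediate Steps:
1/(2390*U + 225993) - 18492 = 1/(2390*3 + 225993) - 18492 = 1/(7170 + 225993) - 18492 = 1/233163 - 18492 = -4311650195/233163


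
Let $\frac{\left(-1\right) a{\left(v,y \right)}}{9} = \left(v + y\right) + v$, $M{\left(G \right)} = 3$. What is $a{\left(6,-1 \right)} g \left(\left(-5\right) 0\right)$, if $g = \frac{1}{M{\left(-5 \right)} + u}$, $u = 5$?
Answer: $0$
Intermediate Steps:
$a{\left(v,y \right)} = - 18 v - 9 y$ ($a{\left(v,y \right)} = - 9 \left(\left(v + y\right) + v\right) = - 9 \left(y + 2 v\right) = - 18 v - 9 y$)
$g = \frac{1}{8}$ ($g = \frac{1}{3 + 5} = \frac{1}{8} \approx 0.125$)
$a{\left(6,-1 \right)} g \left(\left(-5\right) 0\right) = \left(\left(-18\right) 6 - -9\right) \frac{1}{8} \left(\left(-5\right) 0\right) = \left(-108 + 9\right) \frac{1}{8} \cdot 0 = \left(-99\right) \frac{1}{8} \cdot 0 = \left(- \frac{99}{8}\right) 0 = 0$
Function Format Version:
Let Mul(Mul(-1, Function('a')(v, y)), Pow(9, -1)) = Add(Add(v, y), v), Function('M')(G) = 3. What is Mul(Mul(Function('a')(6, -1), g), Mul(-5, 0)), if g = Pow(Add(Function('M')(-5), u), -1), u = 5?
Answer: 0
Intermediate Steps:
Function('a')(v, y) = Add(Mul(-18, v), Mul(-9, y)) (Function('a')(v, y) = Mul(-9, Add(Add(v, y), v)) = Mul(-9, Add(y, Mul(2, v))) = Add(Mul(-18, v), Mul(-9, y)))
g = Rational(1, 8) (g = Pow(Add(3, 5), -1) = Pow(8, -1) = Rational(1, 8) ≈ 0.12500)
Mul(Mul(Function('a')(6, -1), g), Mul(-5, 0)) = Mul(Mul(Add(Mul(-18, 6), Mul(-9, -1)), Rational(1, 8)), Mul(-5, 0)) = Mul(Mul(Add(-108, 9), Rational(1, 8)), 0) = Mul(Mul(-99, Rational(1, 8)), 0) = Mul(Rational(-99, 8), 0) = 0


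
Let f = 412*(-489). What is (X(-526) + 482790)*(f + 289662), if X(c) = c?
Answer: 42532791216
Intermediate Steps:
f = -201468
(X(-526) + 482790)*(f + 289662) = (-526 + 482790)*(-201468 + 289662) = 482264*88194 = 42532791216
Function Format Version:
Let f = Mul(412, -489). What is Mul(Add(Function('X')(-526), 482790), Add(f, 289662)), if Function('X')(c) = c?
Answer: 42532791216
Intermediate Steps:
f = -201468
Mul(Add(Function('X')(-526), 482790), Add(f, 289662)) = Mul(Add(-526, 482790), Add(-201468, 289662)) = Mul(482264, 88194) = 42532791216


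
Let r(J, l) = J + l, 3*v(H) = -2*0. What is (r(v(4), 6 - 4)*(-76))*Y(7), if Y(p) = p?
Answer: -1064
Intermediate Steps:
v(H) = 0 (v(H) = (-2*0)/3 = (⅓)*0 = 0)
(r(v(4), 6 - 4)*(-76))*Y(7) = ((0 + (6 - 4))*(-76))*7 = ((0 + 2)*(-76))*7 = (2*(-76))*7 = -152*7 = -1064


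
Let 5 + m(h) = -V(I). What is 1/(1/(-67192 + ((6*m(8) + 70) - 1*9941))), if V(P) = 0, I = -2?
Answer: -77093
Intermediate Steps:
m(h) = -5 (m(h) = -5 - 1*0 = -5 + 0 = -5)
1/(1/(-67192 + ((6*m(8) + 70) - 1*9941))) = 1/(1/(-67192 + ((6*(-5) + 70) - 1*9941))) = 1/(1/(-67192 + ((-30 + 70) - 9941))) = 1/(1/(-67192 + (40 - 9941))) = 1/(1/(-67192 - 9901)) = 1/(1/(-77093)) = 1/(-1/77093) = -77093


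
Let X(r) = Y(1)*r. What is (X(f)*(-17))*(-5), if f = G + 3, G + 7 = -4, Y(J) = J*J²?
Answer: -680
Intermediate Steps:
Y(J) = J³
G = -11 (G = -7 - 4 = -11)
f = -8 (f = -11 + 3 = -8)
X(r) = r (X(r) = 1³*r = 1*r = r)
(X(f)*(-17))*(-5) = -8*(-17)*(-5) = 136*(-5) = -680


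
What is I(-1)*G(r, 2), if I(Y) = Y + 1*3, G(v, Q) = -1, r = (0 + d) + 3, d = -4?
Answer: -2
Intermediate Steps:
r = -1 (r = (0 - 4) + 3 = -4 + 3 = -1)
I(Y) = 3 + Y (I(Y) = Y + 3 = 3 + Y)
I(-1)*G(r, 2) = (3 - 1)*(-1) = 2*(-1) = -2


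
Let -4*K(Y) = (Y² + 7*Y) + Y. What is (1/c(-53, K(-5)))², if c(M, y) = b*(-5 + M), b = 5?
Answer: 1/84100 ≈ 1.1891e-5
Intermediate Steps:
K(Y) = -2*Y - Y²/4 (K(Y) = -((Y² + 7*Y) + Y)/4 = -(Y² + 8*Y)/4 = -2*Y - Y²/4)
c(M, y) = -25 + 5*M (c(M, y) = 5*(-5 + M) = -25 + 5*M)
(1/c(-53, K(-5)))² = (1/(-25 + 5*(-53)))² = (1/(-25 - 265))² = (1/(-290))² = (-1/290)² = 1/84100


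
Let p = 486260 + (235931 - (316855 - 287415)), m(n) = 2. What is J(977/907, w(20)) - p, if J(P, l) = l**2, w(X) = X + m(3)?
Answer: -692267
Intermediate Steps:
w(X) = 2 + X (w(X) = X + 2 = 2 + X)
p = 692751 (p = 486260 + (235931 - 1*29440) = 486260 + (235931 - 29440) = 486260 + 206491 = 692751)
J(977/907, w(20)) - p = (2 + 20)**2 - 1*692751 = 22**2 - 692751 = 484 - 692751 = -692267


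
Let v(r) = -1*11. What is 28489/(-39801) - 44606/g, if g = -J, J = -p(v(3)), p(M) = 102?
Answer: -98792738/225539 ≈ -438.03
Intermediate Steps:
v(r) = -11
J = -102 (J = -1*102 = -102)
g = 102 (g = -1*(-102) = 102)
28489/(-39801) - 44606/g = 28489/(-39801) - 44606/102 = 28489*(-1/39801) - 44606*1/102 = -28489/39801 - 22303/51 = -98792738/225539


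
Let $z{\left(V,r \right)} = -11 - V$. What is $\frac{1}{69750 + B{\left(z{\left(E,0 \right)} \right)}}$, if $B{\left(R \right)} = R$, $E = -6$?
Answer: $\frac{1}{69745} \approx 1.4338 \cdot 10^{-5}$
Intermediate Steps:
$\frac{1}{69750 + B{\left(z{\left(E,0 \right)} \right)}} = \frac{1}{69750 - 5} = \frac{1}{69745}$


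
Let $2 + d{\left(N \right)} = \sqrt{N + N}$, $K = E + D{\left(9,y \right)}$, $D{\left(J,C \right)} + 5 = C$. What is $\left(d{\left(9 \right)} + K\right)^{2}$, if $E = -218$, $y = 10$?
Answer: $46243 - 1290 \sqrt{2} \approx 44419.0$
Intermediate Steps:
$D{\left(J,C \right)} = -5 + C$
$K = -213$ ($K = -218 + \left(-5 + 10\right) = -218 + 5 = -213$)
$d{\left(N \right)} = -2 + \sqrt{2} \sqrt{N}$ ($d{\left(N \right)} = -2 + \sqrt{N + N} = -2 + \sqrt{2 N} = -2 + \sqrt{2} \sqrt{N}$)
$\left(d{\left(9 \right)} + K\right)^{2} = \left(\left(-2 + \sqrt{2} \sqrt{9}\right) - 213\right)^{2} = \left(\left(-2 + \sqrt{2} \cdot 3\right) - 213\right)^{2} = \left(\left(-2 + 3 \sqrt{2}\right) - 213\right)^{2} = \left(-215 + 3 \sqrt{2}\right)^{2}$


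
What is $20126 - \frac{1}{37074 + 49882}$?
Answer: $\frac{1750076455}{86956} \approx 20126.0$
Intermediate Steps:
$20126 - \frac{1}{37074 + 49882} = 20126 - \frac{1}{86956} = \frac{1750076455}{86956}$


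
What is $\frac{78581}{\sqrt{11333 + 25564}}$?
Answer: $\frac{78581 \sqrt{753}}{5271} \approx 409.09$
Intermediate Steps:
$\frac{78581}{\sqrt{11333 + 25564}} = \frac{78581}{\sqrt{36897}} = \frac{78581}{7 \sqrt{753}} = 78581 \frac{\sqrt{753}}{5271} = \frac{78581 \sqrt{753}}{5271}$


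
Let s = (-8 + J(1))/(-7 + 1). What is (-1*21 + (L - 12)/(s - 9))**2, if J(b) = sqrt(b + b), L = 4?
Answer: 444915801/1117249 + 1012464*sqrt(2)/1117249 ≈ 399.51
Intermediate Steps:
J(b) = sqrt(2)*sqrt(b) (J(b) = sqrt(2*b) = sqrt(2)*sqrt(b))
s = 4/3 - sqrt(2)/6 (s = (-8 + sqrt(2)*sqrt(1))/(-7 + 1) = (-8 + sqrt(2)*1)/(-6) = (-8 + sqrt(2))*(-1/6) = 4/3 - sqrt(2)/6 ≈ 1.0976)
(-1*21 + (L - 12)/(s - 9))**2 = (-1*21 + (4 - 12)/((4/3 - sqrt(2)/6) - 9))**2 = (-21 - 8/(-23/3 - sqrt(2)/6))**2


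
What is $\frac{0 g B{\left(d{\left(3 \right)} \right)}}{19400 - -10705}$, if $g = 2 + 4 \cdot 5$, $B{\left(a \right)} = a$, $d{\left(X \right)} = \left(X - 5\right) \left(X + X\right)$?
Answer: $0$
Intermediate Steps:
$d{\left(X \right)} = 2 X \left(-5 + X\right)$ ($d{\left(X \right)} = \left(-5 + X\right) 2 X = 2 X \left(-5 + X\right)$)
$g = 22$ ($g = 2 + 20 = 22$)
$\frac{0 g B{\left(d{\left(3 \right)} \right)}}{19400 - -10705} = \frac{0 \cdot 22 \cdot 2 \cdot 3 \left(-5 + 3\right)}{19400 - -10705} = \frac{0 \cdot 2 \cdot 3 \left(-2\right)}{19400 + 10705} = \frac{0 \left(-12\right)}{30105} = 0 \cdot \frac{1}{30105} = 0$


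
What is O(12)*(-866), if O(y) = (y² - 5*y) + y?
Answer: -83136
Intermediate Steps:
O(y) = y² - 4*y
O(12)*(-866) = (12*(-4 + 12))*(-866) = (12*8)*(-866) = 96*(-866) = -83136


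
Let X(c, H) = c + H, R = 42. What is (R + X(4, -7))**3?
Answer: 59319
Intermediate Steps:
X(c, H) = H + c
(R + X(4, -7))**3 = (42 + (-7 + 4))**3 = (42 - 3)**3 = 39**3 = 59319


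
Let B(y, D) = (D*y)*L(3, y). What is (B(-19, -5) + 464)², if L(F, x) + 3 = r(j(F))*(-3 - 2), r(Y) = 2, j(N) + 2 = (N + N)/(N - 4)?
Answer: 594441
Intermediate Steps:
j(N) = -2 + 2*N/(-4 + N) (j(N) = -2 + (N + N)/(N - 4) = -2 + (2*N)/(-4 + N) = -2 + 2*N/(-4 + N))
L(F, x) = -13 (L(F, x) = -3 + 2*(-3 - 2) = -3 + 2*(-5) = -3 - 10 = -13)
B(y, D) = -13*D*y (B(y, D) = (D*y)*(-13) = -13*D*y)
(B(-19, -5) + 464)² = (-13*(-5)*(-19) + 464)² = (-1235 + 464)² = (-771)² = 594441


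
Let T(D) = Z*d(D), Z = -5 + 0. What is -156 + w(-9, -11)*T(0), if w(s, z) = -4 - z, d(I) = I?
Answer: -156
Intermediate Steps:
Z = -5
T(D) = -5*D
-156 + w(-9, -11)*T(0) = -156 + (-4 - 1*(-11))*(-5*0) = -156 + (-4 + 11)*0 = -156 + 7*0 = -156 + 0 = -156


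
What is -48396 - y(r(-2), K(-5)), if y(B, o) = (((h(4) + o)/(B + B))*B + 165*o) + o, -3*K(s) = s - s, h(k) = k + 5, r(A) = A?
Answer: -96801/2 ≈ -48401.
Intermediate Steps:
h(k) = 5 + k
K(s) = 0 (K(s) = -(s - s)/3 = -⅓*0 = 0)
y(B, o) = 9/2 + 333*o/2 (y(B, o) = ((((5 + 4) + o)/(B + B))*B + 165*o) + o = (((9 + o)/((2*B)))*B + 165*o) + o = (((9 + o)*(1/(2*B)))*B + 165*o) + o = (((9 + o)/(2*B))*B + 165*o) + o = ((9/2 + o/2) + 165*o) + o = (9/2 + 331*o/2) + o = 9/2 + 333*o/2)
-48396 - y(r(-2), K(-5)) = -48396 - (9/2 + (333/2)*0) = -48396 - (9/2 + 0) = -48396 - 1*9/2 = -48396 - 9/2 = -96801/2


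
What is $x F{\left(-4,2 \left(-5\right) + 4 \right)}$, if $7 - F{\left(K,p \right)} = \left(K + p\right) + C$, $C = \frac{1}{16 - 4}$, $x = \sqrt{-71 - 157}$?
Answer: $\frac{203 i \sqrt{57}}{6} \approx 255.44 i$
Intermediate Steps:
$x = 2 i \sqrt{57}$ ($x = \sqrt{-228} = 2 i \sqrt{57} \approx 15.1 i$)
$C = \frac{1}{12} \approx 0.083333$
$F{\left(K,p \right)} = \frac{83}{12} - K - p$ ($F{\left(K,p \right)} = 7 - \left(\left(K + p\right) + \frac{1}{12}\right) = 7 - \left(\frac{1}{12} + K + p\right) = \frac{83}{12} - K - p$)
$x F{\left(-4,2 \left(-5\right) + 4 \right)} = 2 i \sqrt{57} \left(\frac{83}{12} - -4 - \left(2 \left(-5\right) + 4\right)\right) = 2 i \sqrt{57} \left(\frac{83}{12} + 4 - \left(-10 + 4\right)\right) = 2 i \sqrt{57} \left(\frac{83}{12} + 4 - -6\right) = 2 i \sqrt{57} \left(\frac{83}{12} + 4 + 6\right) = 2 i \sqrt{57} \cdot \frac{203}{12} = \frac{203 i \sqrt{57}}{6}$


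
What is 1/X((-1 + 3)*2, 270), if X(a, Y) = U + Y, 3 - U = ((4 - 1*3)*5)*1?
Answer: 1/268 ≈ 0.0037313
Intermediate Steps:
U = -2 (U = 3 - (4 - 1*3)*5 = 3 - (4 - 3)*5 = 3 - 1*5 = 3 - 5 = -2)
X(a, Y) = -2 + Y
1/X((-1 + 3)*2, 270) = 1/(-2 + 270) = 1/268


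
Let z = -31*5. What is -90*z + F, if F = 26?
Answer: 13976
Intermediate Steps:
z = -155
-90*z + F = -90*(-155) + 26 = 13950 + 26 = 13976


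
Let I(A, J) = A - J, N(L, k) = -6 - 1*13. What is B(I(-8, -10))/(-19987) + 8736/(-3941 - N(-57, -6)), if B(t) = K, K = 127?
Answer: -87552263/39194507 ≈ -2.2338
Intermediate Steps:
N(L, k) = -19 (N(L, k) = -6 - 13 = -19)
B(t) = 127
B(I(-8, -10))/(-19987) + 8736/(-3941 - N(-57, -6)) = 127/(-19987) + 8736/(-3941 - 1*(-19)) = 127*(-1/19987) + 8736/(-3941 + 19) = -127/19987 + 8736/(-3922) = -127/19987 + 8736*(-1/3922) = -127/19987 - 4368/1961 = -87552263/39194507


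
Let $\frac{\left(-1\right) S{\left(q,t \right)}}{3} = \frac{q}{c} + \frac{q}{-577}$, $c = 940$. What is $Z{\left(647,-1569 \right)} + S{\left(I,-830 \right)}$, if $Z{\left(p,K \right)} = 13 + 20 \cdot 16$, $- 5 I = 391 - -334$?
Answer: $\frac{36090927}{108476} \approx 332.71$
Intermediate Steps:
$I = -145$ ($I = - \frac{391 - -334}{5} = - \frac{391 + 334}{5} = \left(- \frac{1}{5}\right) 725 = -145$)
$S{\left(q,t \right)} = \frac{1089 q}{542380}$ ($S{\left(q,t \right)} = - 3 \left(\frac{q}{940} + \frac{q}{-577}\right) = - 3 \left(q \frac{1}{940} + q \left(- \frac{1}{577}\right)\right) = - 3 \left(\frac{q}{940} - \frac{q}{577}\right) = - 3 \left(- \frac{363 q}{542380}\right) = \frac{1089 q}{542380}$)
$Z{\left(p,K \right)} = 333$ ($Z{\left(p,K \right)} = 13 + 320 = 333$)
$Z{\left(647,-1569 \right)} + S{\left(I,-830 \right)} = 333 + \frac{1089}{542380} \left(-145\right) = 333 - \frac{31581}{108476} = \frac{36090927}{108476}$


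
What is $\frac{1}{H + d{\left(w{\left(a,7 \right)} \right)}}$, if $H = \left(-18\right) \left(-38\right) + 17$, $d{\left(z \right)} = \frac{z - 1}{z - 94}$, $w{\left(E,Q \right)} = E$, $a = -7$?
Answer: $\frac{101}{70809} \approx 0.0014264$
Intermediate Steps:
$d{\left(z \right)} = \frac{-1 + z}{-94 + z}$
$H = 701$ ($H = 684 + 17 = 701$)
$\frac{1}{H + d{\left(w{\left(a,7 \right)} \right)}} = \frac{1}{701 + \frac{-1 - 7}{-94 - 7}} = \frac{1}{701 + \frac{1}{-101} \left(-8\right)} = \frac{1}{701 - - \frac{8}{101}} = \frac{1}{701 + \frac{8}{101}} = \frac{1}{\frac{70809}{101}} = \frac{101}{70809}$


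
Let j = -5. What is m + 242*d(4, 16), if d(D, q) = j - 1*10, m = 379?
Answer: -3251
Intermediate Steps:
d(D, q) = -15 (d(D, q) = -5 - 1*10 = -5 - 10 = -15)
m + 242*d(4, 16) = 379 + 242*(-15) = 379 - 3630 = -3251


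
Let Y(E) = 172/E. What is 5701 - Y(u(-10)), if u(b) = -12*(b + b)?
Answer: 342017/60 ≈ 5700.3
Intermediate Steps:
u(b) = -24*b
5701 - Y(u(-10)) = 5701 - 172/((-24*(-10))) = 5701 - 172/240 = 5701 - 1*43/60 = 5701 - 43/60 = 342017/60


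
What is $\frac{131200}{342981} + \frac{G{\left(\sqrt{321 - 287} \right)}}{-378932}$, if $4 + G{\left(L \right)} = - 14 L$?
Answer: $\frac{12429312581}{32491619073} + \frac{7 \sqrt{34}}{189466} \approx 0.38275$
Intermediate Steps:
$G{\left(L \right)} = -4 - 14 L$
$\frac{131200}{342981} + \frac{G{\left(\sqrt{321 - 287} \right)}}{-378932} = \frac{131200}{342981} + \frac{-4 - 14 \sqrt{321 - 287}}{-378932} = 131200 \cdot \frac{1}{342981} + \left(-4 - 14 \sqrt{34}\right) \left(- \frac{1}{378932}\right) = \frac{131200}{342981} + \left(\frac{1}{94733} + \frac{7 \sqrt{34}}{189466}\right) = \frac{12429312581}{32491619073} + \frac{7 \sqrt{34}}{189466}$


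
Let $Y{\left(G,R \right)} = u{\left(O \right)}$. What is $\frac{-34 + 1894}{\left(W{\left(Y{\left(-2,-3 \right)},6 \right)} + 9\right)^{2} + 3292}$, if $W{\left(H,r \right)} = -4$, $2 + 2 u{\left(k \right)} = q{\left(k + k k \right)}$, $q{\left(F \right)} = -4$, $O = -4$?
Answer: $\frac{60}{107} \approx 0.56075$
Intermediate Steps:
$u{\left(k \right)} = -3$ ($u{\left(k \right)} = -1 + \frac{1}{2} \left(-4\right) = -1 - 2 = -3$)
$Y{\left(G,R \right)} = -3$
$\frac{-34 + 1894}{\left(W{\left(Y{\left(-2,-3 \right)},6 \right)} + 9\right)^{2} + 3292} = \frac{-34 + 1894}{\left(-4 + 9\right)^{2} + 3292} = \frac{1860}{5^{2} + 3292} = \frac{1860}{25 + 3292} = \frac{1860}{3317} = 1860 \cdot \frac{1}{3317} = \frac{60}{107}$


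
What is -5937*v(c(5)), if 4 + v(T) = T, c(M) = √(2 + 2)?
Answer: 11874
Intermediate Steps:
c(M) = 2 (c(M) = √4 = 2)
v(T) = -4 + T
-5937*v(c(5)) = -5937*(-4 + 2) = -5937*(-2) = 11874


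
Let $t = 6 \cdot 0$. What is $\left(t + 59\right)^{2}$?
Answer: $3481$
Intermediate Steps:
$t = 0$
$\left(t + 59\right)^{2} = \left(0 + 59\right)^{2} = 59^{2} = 3481$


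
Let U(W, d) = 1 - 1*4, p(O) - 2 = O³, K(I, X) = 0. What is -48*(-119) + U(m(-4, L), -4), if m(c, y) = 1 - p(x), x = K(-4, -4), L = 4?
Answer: 5709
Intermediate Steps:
x = 0
p(O) = 2 + O³
m(c, y) = -1 (m(c, y) = 1 - (2 + 0³) = 1 - (2 + 0) = 1 - 1*2 = 1 - 2 = -1)
U(W, d) = -3 (U(W, d) = 1 - 4 = -3)
-48*(-119) + U(m(-4, L), -4) = -48*(-119) - 3 = 5712 - 3 = 5709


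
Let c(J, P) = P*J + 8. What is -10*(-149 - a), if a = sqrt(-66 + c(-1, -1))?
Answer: 1490 + 10*I*sqrt(57) ≈ 1490.0 + 75.498*I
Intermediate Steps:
c(J, P) = 8 + J*P (c(J, P) = J*P + 8 = 8 + J*P)
a = I*sqrt(57) (a = sqrt(-66 + (8 - 1*(-1))) = sqrt(-66 + (8 + 1)) = sqrt(-66 + 9) = sqrt(-57) = I*sqrt(57) ≈ 7.5498*I)
-10*(-149 - a) = -10*(-149 - I*sqrt(57)) = -(-1490 - 10*I*sqrt(57)) = 1490 + 10*I*sqrt(57)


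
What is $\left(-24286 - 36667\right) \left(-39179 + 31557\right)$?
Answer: $464583766$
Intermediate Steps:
$\left(-24286 - 36667\right) \left(-39179 + 31557\right) = \left(-60953\right) \left(-7622\right) = 464583766$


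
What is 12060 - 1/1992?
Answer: 24023519/1992 ≈ 12060.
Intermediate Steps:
12060 - 1/1992 = 24023519/1992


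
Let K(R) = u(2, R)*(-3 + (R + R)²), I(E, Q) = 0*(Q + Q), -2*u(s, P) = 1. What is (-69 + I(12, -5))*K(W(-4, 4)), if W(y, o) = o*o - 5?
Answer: 33189/2 ≈ 16595.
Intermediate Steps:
u(s, P) = -½ (u(s, P) = -½*1 = -½)
W(y, o) = -5 + o² (W(y, o) = o² - 5 = -5 + o²)
I(E, Q) = 0 (I(E, Q) = 0*(2*Q) = 0)
K(R) = 3/2 - 2*R² (K(R) = -(-3 + (R + R)²)/2 = -(-3 + (2*R)²)/2 = -(-3 + 4*R²)/2 = 3/2 - 2*R²)
(-69 + I(12, -5))*K(W(-4, 4)) = (-69 + 0)*(3/2 - 2*(-5 + 4²)²) = -69*(3/2 - 2*(-5 + 16)²) = -69*(3/2 - 2*11²) = -69*(3/2 - 2*121) = -69*(3/2 - 242) = -69*(-481/2) = 33189/2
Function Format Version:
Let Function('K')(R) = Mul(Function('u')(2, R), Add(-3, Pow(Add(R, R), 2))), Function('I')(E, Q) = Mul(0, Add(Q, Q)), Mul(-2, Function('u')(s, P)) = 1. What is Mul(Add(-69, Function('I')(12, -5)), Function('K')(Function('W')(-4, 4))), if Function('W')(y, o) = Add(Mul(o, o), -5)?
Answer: Rational(33189, 2) ≈ 16595.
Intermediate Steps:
Function('u')(s, P) = Rational(-1, 2) (Function('u')(s, P) = Mul(Rational(-1, 2), 1) = Rational(-1, 2))
Function('W')(y, o) = Add(-5, Pow(o, 2)) (Function('W')(y, o) = Add(Pow(o, 2), -5) = Add(-5, Pow(o, 2)))
Function('I')(E, Q) = 0 (Function('I')(E, Q) = Mul(0, Mul(2, Q)) = 0)
Function('K')(R) = Add(Rational(3, 2), Mul(-2, Pow(R, 2))) (Function('K')(R) = Mul(Rational(-1, 2), Add(-3, Pow(Add(R, R), 2))) = Mul(Rational(-1, 2), Add(-3, Pow(Mul(2, R), 2))) = Mul(Rational(-1, 2), Add(-3, Mul(4, Pow(R, 2)))) = Add(Rational(3, 2), Mul(-2, Pow(R, 2))))
Mul(Add(-69, Function('I')(12, -5)), Function('K')(Function('W')(-4, 4))) = Mul(Add(-69, 0), Add(Rational(3, 2), Mul(-2, Pow(Add(-5, Pow(4, 2)), 2)))) = Mul(-69, Add(Rational(3, 2), Mul(-2, Pow(Add(-5, 16), 2)))) = Mul(-69, Add(Rational(3, 2), Mul(-2, Pow(11, 2)))) = Mul(-69, Add(Rational(3, 2), Mul(-2, 121))) = Mul(-69, Add(Rational(3, 2), -242)) = Mul(-69, Rational(-481, 2)) = Rational(33189, 2)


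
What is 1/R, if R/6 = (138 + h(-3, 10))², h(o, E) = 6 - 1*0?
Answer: 1/124416 ≈ 8.0375e-6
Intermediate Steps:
h(o, E) = 6 (h(o, E) = 6 + 0 = 6)
R = 124416 (R = 6*(138 + 6)² = 6*144² = 6*20736 = 124416)
1/R = 1/124416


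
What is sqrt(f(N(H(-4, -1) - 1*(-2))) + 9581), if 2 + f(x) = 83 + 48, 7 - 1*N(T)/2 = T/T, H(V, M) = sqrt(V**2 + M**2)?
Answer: sqrt(9710) ≈ 98.539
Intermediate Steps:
H(V, M) = sqrt(M**2 + V**2)
N(T) = 12 (N(T) = 14 - 2*T/T = 14 - 2*1 = 14 - 2 = 12)
f(x) = 129 (f(x) = -2 + (83 + 48) = -2 + 131 = 129)
sqrt(f(N(H(-4, -1) - 1*(-2))) + 9581) = sqrt(129 + 9581) = sqrt(9710)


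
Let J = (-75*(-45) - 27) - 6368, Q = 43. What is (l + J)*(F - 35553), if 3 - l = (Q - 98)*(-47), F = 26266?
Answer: 52025774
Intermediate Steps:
J = -3020 (J = (3375 - 27) - 6368 = 3348 - 6368 = -3020)
l = -2582 (l = 3 - (43 - 98)*(-47) = 3 - (-55)*(-47) = 3 - 1*2585 = 3 - 2585 = -2582)
(l + J)*(F - 35553) = (-2582 - 3020)*(26266 - 35553) = -5602*(-9287) = 52025774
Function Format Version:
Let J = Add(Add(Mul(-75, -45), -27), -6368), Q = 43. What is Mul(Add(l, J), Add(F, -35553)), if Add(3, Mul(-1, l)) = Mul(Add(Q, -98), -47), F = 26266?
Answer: 52025774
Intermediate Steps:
J = -3020 (J = Add(Add(3375, -27), -6368) = Add(3348, -6368) = -3020)
l = -2582 (l = Add(3, Mul(-1, Mul(Add(43, -98), -47))) = Add(3, Mul(-1, Mul(-55, -47))) = Add(3, Mul(-1, 2585)) = Add(3, -2585) = -2582)
Mul(Add(l, J), Add(F, -35553)) = Mul(Add(-2582, -3020), Add(26266, -35553)) = Mul(-5602, -9287) = 52025774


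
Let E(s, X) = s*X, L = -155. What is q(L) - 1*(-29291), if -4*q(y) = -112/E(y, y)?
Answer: 703716303/24025 ≈ 29291.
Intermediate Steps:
E(s, X) = X*s
q(y) = 28/y**2 (q(y) = -(-28)/(y*y) = -(-28)/(y**2) = -(-28)/y**2 = 28/y**2)
q(L) - 1*(-29291) = 28/(-155)**2 - 1*(-29291) = 28*(1/24025) + 29291 = 28/24025 + 29291 = 703716303/24025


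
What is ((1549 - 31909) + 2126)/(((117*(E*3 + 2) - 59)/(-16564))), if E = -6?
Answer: -467667976/1931 ≈ -2.4219e+5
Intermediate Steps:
((1549 - 31909) + 2126)/(((117*(E*3 + 2) - 59)/(-16564))) = ((1549 - 31909) + 2126)/(((117*(-6*3 + 2) - 59)/(-16564))) = (-30360 + 2126)/(((117*(-18 + 2) - 59)*(-1/16564))) = -28234*(-16564/(117*(-16) - 59)) = -28234*(-16564/(-1872 - 59)) = -28234/((-1931*(-1/16564))) = -28234/1931/16564 = -28234*16564/1931 = -467667976/1931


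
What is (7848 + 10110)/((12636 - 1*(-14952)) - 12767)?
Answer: 17958/14821 ≈ 1.2117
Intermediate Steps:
(7848 + 10110)/((12636 - 1*(-14952)) - 12767) = 17958/((12636 + 14952) - 12767) = 17958/(27588 - 12767) = 17958/14821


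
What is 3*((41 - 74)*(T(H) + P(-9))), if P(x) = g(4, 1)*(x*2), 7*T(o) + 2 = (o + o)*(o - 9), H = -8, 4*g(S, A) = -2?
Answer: -32967/7 ≈ -4709.6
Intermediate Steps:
g(S, A) = -1/2 (g(S, A) = (1/4)*(-2) = -1/2)
T(o) = -2/7 + 2*o*(-9 + o)/7 (T(o) = -2/7 + ((o + o)*(o - 9))/7 = -2/7 + ((2*o)*(-9 + o))/7 = -2/7 + (2*o*(-9 + o))/7 = -2/7 + 2*o*(-9 + o)/7)
P(x) = -x (P(x) = -x*2/2 = -x)
3*((41 - 74)*(T(H) + P(-9))) = 3*((41 - 74)*((-2/7 - 18/7*(-8) + (2/7)*(-8)**2) - 1*(-9))) = 3*(-33*((-2/7 + 144/7 + (2/7)*64) + 9)) = 3*(-33*((-2/7 + 144/7 + 128/7) + 9)) = 3*(-33*(270/7 + 9)) = 3*(-33*333/7) = 3*(-10989/7) = -32967/7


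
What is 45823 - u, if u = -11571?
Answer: 57394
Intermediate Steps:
45823 - u = 45823 - 1*(-11571) = 45823 + 11571 = 57394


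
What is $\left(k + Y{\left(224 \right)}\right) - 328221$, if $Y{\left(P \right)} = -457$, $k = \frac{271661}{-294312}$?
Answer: $- \frac{96734151197}{294312} \approx -3.2868 \cdot 10^{5}$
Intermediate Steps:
$k = - \frac{271661}{294312}$ ($k = 271661 \left(- \frac{1}{294312}\right) = - \frac{271661}{294312} \approx -0.92304$)
$\left(k + Y{\left(224 \right)}\right) - 328221 = \left(- \frac{271661}{294312} - 457\right) - 328221 = - \frac{134772245}{294312} - 328221 = - \frac{96734151197}{294312}$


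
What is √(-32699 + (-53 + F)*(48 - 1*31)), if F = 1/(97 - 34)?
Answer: I*√14817481/21 ≈ 183.3*I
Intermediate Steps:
F = 1/63 ≈ 0.015873
√(-32699 + (-53 + F)*(48 - 1*31)) = √(-32699 + (-53 + 1/63)*(48 - 1*31)) = √(-32699 - 3338*(48 - 31)/63) = √(-32699 - 3338/63*17) = √(-32699 - 56746/63) = √(-2116783/63) = I*√14817481/21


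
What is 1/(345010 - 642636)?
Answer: -1/297626 ≈ -3.3599e-6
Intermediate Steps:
1/(345010 - 642636) = 1/(-297626) = -1/297626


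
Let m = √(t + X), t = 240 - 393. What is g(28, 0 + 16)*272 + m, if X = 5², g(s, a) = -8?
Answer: -2176 + 8*I*√2 ≈ -2176.0 + 11.314*I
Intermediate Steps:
t = -153
X = 25
m = 8*I*√2 (m = √(-153 + 25) = √(-128) = 8*I*√2 ≈ 11.314*I)
g(28, 0 + 16)*272 + m = -8*272 + 8*I*√2 = -2176 + 8*I*√2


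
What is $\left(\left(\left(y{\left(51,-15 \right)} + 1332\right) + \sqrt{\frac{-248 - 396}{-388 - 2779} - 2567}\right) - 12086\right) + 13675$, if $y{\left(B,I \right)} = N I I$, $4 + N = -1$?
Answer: $1796 + \frac{i \sqrt{25744685515}}{3167} \approx 1796.0 + 50.664 i$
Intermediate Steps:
$N = -5$ ($N = -4 - 1 = -5$)
$y{\left(B,I \right)} = - 5 I^{2}$ ($y{\left(B,I \right)} = - 5 I I = - 5 I^{2}$)
$\left(\left(\left(y{\left(51,-15 \right)} + 1332\right) + \sqrt{\frac{-248 - 396}{-388 - 2779} - 2567}\right) - 12086\right) + 13675 = \left(\left(\left(- 5 \left(-15\right)^{2} + 1332\right) + \sqrt{\frac{-248 - 396}{-388 - 2779} - 2567}\right) - 12086\right) + 13675 = \left(\left(\left(\left(-5\right) 225 + 1332\right) + \sqrt{- \frac{644}{-3167} - 2567}\right) - 12086\right) + 13675 = \left(\left(\left(-1125 + 1332\right) + \sqrt{\left(-644\right) \left(- \frac{1}{3167}\right) - 2567}\right) - 12086\right) + 13675 = \left(\left(207 + \sqrt{\frac{644}{3167} - 2567}\right) - 12086\right) + 13675 = \left(\left(207 + \sqrt{- \frac{8129045}{3167}}\right) - 12086\right) + 13675 = \left(\left(207 + \frac{i \sqrt{25744685515}}{3167}\right) - 12086\right) + 13675 = \left(-11879 + \frac{i \sqrt{25744685515}}{3167}\right) + 13675 = 1796 + \frac{i \sqrt{25744685515}}{3167}$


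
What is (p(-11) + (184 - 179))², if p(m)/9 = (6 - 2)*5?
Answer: 34225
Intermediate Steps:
p(m) = 180 (p(m) = 9*((6 - 2)*5) = 9*(4*5) = 9*20 = 180)
(p(-11) + (184 - 179))² = (180 + (184 - 179))² = (180 + 5)² = 185² = 34225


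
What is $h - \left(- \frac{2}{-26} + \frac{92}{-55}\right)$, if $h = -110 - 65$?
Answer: $- \frac{123984}{715} \approx -173.4$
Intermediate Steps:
$h = -175$
$h - \left(- \frac{2}{-26} + \frac{92}{-55}\right) = -175 - \left(- \frac{2}{-26} + \frac{92}{-55}\right) = -175 - \left(\left(-2\right) \left(- \frac{1}{26}\right) + 92 \left(- \frac{1}{55}\right)\right) = -175 - \left(\frac{1}{13} - \frac{92}{55}\right) = -175 - - \frac{1141}{715} = -175 + \frac{1141}{715} = - \frac{123984}{715}$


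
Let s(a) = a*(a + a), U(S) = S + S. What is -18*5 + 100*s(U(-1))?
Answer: 710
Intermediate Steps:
U(S) = 2*S
s(a) = 2*a**2 (s(a) = a*(2*a) = 2*a**2)
-18*5 + 100*s(U(-1)) = -18*5 + 100*(2*(2*(-1))**2) = -90 + 100*(2*(-2)**2) = -90 + 100*(2*4) = -90 + 100*8 = -90 + 800 = 710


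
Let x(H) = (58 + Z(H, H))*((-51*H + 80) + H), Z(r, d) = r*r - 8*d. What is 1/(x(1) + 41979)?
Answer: 1/43509 ≈ 2.2984e-5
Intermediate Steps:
Z(r, d) = r² - 8*d
x(H) = (80 - 50*H)*(58 + H² - 8*H) (x(H) = (58 + (H² - 8*H))*((-51*H + 80) + H) = (58 + H² - 8*H)*((80 - 51*H) + H) = (58 + H² - 8*H)*(80 - 50*H) = (80 - 50*H)*(58 + H² - 8*H))
1/(x(1) + 41979) = 1/((4640 - 3540*1 - 50*1³ + 480*1²) + 41979) = 1/((4640 - 3540 - 50*1 + 480*1) + 41979) = 1/((4640 - 3540 - 50 + 480) + 41979) = 1/(1530 + 41979) = 1/43509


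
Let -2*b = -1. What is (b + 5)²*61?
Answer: 7381/4 ≈ 1845.3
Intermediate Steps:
b = ½ (b = -½*(-1) = ½ ≈ 0.50000)
(b + 5)²*61 = (½ + 5)²*61 = (11/2)²*61 = (121/4)*61 = 7381/4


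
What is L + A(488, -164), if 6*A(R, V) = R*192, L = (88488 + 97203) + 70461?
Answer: 271768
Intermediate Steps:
L = 256152 (L = 185691 + 70461 = 256152)
A(R, V) = 32*R (A(R, V) = (R*192)/6 = (192*R)/6 = 32*R)
L + A(488, -164) = 256152 + 32*488 = 256152 + 15616 = 271768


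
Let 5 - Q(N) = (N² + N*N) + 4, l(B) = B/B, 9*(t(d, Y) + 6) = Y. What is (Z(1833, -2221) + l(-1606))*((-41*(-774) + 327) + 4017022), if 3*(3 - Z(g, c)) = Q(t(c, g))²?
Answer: -2002738874686474567/243 ≈ -8.2417e+15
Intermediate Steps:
t(d, Y) = -6 + Y/9
l(B) = 1
Q(N) = 1 - 2*N² (Q(N) = 5 - ((N² + N*N) + 4) = 5 - ((N² + N²) + 4) = 5 - (2*N² + 4) = 5 - (4 + 2*N²) = 5 + (-4 - 2*N²) = 1 - 2*N²)
Z(g, c) = 3 - (1 - 2*(-6 + g/9)²)²/3
(Z(1833, -2221) + l(-1606))*((-41*(-774) + 327) + 4017022) = ((3 - (-81 + 2*(-54 + 1833)²)²/19683) + 1)*((-41*(-774) + 327) + 4017022) = ((3 - (-81 + 2*1779²)²/19683) + 1)*((31734 + 327) + 4017022) = ((3 - (-81 + 2*3164841)²/19683) + 1)*(32061 + 4017022) = ((3 - (-81 + 6329682)²/19683) + 1)*4049083 = ((3 - 1/19683*6329601²) + 1)*4049083 = ((3 - 1/19683*40063848819201) + 1)*4049083 = ((3 - 494615417521/243) + 1)*4049083 = (-494615416792/243 + 1)*4049083 = -494615416549/243*4049083 = -2002738874686474567/243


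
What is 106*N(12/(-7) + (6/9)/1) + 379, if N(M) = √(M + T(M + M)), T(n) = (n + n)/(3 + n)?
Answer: 379 + 106*I*√904134/399 ≈ 379.0 + 252.61*I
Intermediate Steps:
T(n) = 2*n/(3 + n) (T(n) = (2*n)/(3 + n) = 2*n/(3 + n))
N(M) = √(M + 4*M/(3 + 2*M)) (N(M) = √(M + 2*(M + M)/(3 + (M + M))) = √(M + 2*(2*M)/(3 + 2*M)) = √(M + 4*M/(3 + 2*M)))
106*N(12/(-7) + (6/9)/1) + 379 = 106*√((12/(-7) + (6/9)/1)*(7 + 2*(12/(-7) + (6/9)/1))/(3 + 2*(12/(-7) + (6/9)/1))) + 379 = 106*√((12*(-⅐) + (6*(⅑))*1)*(7 + 2*(12*(-⅐) + (6*(⅑))*1))/(3 + 2*(12*(-⅐) + (6*(⅑))*1))) + 379 = 106*√((-12/7 + (⅔)*1)*(7 + 2*(-12/7 + (⅔)*1))/(3 + 2*(-12/7 + (⅔)*1))) + 379 = 106*√((-12/7 + ⅔)*(7 + 2*(-12/7 + ⅔))/(3 + 2*(-12/7 + ⅔))) + 379 = 106*√(-22*(7 + 2*(-22/21))/(21*(3 + 2*(-22/21)))) + 379 = 106*√(-22*(7 - 44/21)/(21*(3 - 44/21))) + 379 = 106*√(-22/21*103/21/19/21) + 379 = 106*√(-22/21*21/19*103/21) + 379 = 106*√(-2266/399) + 379 = 106*(I*√904134/399) + 379 = 106*I*√904134/399 + 379 = 379 + 106*I*√904134/399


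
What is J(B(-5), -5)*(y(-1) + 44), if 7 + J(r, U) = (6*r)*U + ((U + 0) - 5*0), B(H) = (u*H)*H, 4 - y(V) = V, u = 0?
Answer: -588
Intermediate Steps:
y(V) = 4 - V
B(H) = 0 (B(H) = (0*H)*H = 0*H = 0)
J(r, U) = -7 + U + 6*U*r (J(r, U) = -7 + ((6*r)*U + ((U + 0) - 5*0)) = -7 + (6*U*r + (U + 0)) = -7 + (6*U*r + U) = -7 + (U + 6*U*r) = -7 + U + 6*U*r)
J(B(-5), -5)*(y(-1) + 44) = (-7 - 5 + 6*(-5)*0)*((4 - 1*(-1)) + 44) = (-7 - 5 + 0)*((4 + 1) + 44) = -12*(5 + 44) = -12*49 = -588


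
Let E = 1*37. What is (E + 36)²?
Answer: 5329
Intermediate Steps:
E = 37
(E + 36)² = (37 + 36)² = 73² = 5329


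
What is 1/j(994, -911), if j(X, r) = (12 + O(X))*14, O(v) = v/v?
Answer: 1/182 ≈ 0.0054945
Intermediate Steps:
O(v) = 1
j(X, r) = 182 (j(X, r) = (12 + 1)*14 = 13*14 = 182)
1/j(994, -911) = 1/182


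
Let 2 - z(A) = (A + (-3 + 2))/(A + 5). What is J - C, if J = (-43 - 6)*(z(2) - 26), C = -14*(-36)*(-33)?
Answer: 17815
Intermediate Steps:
C = -16632 (C = 504*(-33) = -16632)
z(A) = 2 - (-1 + A)/(5 + A) (z(A) = 2 - (A + (-3 + 2))/(A + 5) = 2 - (A - 1)/(5 + A) = 2 - (-1 + A)/(5 + A))
J = 1183 (J = (-43 - 6)*((11 + 2)/(5 + 2) - 26) = -49*(13/7 - 26) = -49*(-169/7) = 1183)
J - C = 1183 - 1*(-16632) = 1183 + 16632 = 17815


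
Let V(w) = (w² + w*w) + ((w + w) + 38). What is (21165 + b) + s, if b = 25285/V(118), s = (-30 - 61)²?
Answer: 828105697/28122 ≈ 29447.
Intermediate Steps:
s = 8281 (s = (-91)² = 8281)
V(w) = 38 + 2*w + 2*w² (V(w) = (w² + w²) + (2*w + 38) = 2*w² + (38 + 2*w) = 38 + 2*w + 2*w²)
b = 25285/28122 (b = 25285/(38 + 2*118 + 2*118²) = 25285/(38 + 236 + 2*13924) = 25285/(38 + 236 + 27848) = 25285/28122 ≈ 0.89912)
(21165 + b) + s = (21165 + 25285/28122) + 8281 = 595227415/28122 + 8281 = 828105697/28122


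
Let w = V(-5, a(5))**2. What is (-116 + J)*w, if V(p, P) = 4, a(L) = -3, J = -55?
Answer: -2736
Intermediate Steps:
w = 16 (w = 4**2 = 16)
(-116 + J)*w = (-116 - 55)*16 = -171*16 = -2736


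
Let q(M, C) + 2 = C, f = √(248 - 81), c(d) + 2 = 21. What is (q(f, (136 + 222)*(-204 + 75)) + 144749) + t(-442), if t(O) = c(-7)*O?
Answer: 90167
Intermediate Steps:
c(d) = 19 (c(d) = -2 + 21 = 19)
f = √167 ≈ 12.923
t(O) = 19*O
q(M, C) = -2 + C
(q(f, (136 + 222)*(-204 + 75)) + 144749) + t(-442) = ((-2 + (136 + 222)*(-204 + 75)) + 144749) + 19*(-442) = ((-2 + 358*(-129)) + 144749) - 8398 = ((-2 - 46182) + 144749) - 8398 = (-46184 + 144749) - 8398 = 98565 - 8398 = 90167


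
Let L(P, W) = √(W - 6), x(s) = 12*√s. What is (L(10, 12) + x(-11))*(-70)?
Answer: -70*√6 - 840*I*√11 ≈ -171.46 - 2786.0*I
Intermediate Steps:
L(P, W) = √(-6 + W)
(L(10, 12) + x(-11))*(-70) = (√(-6 + 12) + 12*√(-11))*(-70) = (√6 + 12*(I*√11))*(-70) = (√6 + 12*I*√11)*(-70) = -70*√6 - 840*I*√11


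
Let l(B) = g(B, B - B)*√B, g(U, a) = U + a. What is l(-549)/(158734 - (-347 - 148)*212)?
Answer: -1647*I*√61/263674 ≈ -0.048786*I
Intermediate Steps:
l(B) = B^(3/2) (l(B) = (B + (B - B))*√B = (B + 0)*√B = B*√B = B^(3/2))
l(-549)/(158734 - (-347 - 148)*212) = (-549)^(3/2)/(158734 - (-347 - 148)*212) = (-1647*I*√61)/(158734 - (-495)*212) = (-1647*I*√61)/(158734 - 1*(-104940)) = (-1647*I*√61)/(158734 + 104940) = -1647*I*√61/263674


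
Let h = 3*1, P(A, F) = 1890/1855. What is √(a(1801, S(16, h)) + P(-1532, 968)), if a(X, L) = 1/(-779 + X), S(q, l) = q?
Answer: √2992184006/54166 ≈ 1.0099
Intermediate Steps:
P(A, F) = 54/53 (P(A, F) = 1890*(1/1855) = 54/53)
h = 3
√(a(1801, S(16, h)) + P(-1532, 968)) = √(1/(-779 + 1801) + 54/53) = √(1/1022 + 54/53) = √(55241/54166) = √2992184006/54166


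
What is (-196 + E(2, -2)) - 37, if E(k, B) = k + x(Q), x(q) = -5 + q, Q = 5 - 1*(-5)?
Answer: -226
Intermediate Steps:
Q = 10 (Q = 5 + 5 = 10)
E(k, B) = 5 + k (E(k, B) = k + (-5 + 10) = k + 5 = 5 + k)
(-196 + E(2, -2)) - 37 = (-196 + (5 + 2)) - 37 = (-196 + 7) - 37 = -189 - 37 = -226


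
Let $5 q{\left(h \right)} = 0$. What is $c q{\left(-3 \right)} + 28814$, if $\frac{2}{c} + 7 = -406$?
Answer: $28814$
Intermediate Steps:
$c = - \frac{2}{413}$ ($c = \frac{2}{-7 - 406} = \frac{2}{-413} = 2 \left(- \frac{1}{413}\right) = - \frac{2}{413} \approx -0.0048426$)
$q{\left(h \right)} = 0$ ($q{\left(h \right)} = \frac{1}{5} \cdot 0 = 0$)
$c q{\left(-3 \right)} + 28814 = \left(- \frac{2}{413}\right) 0 + 28814 = 0 + 28814 = 28814$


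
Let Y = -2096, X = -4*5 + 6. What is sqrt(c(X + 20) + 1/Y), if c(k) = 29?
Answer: sqrt(7962573)/524 ≈ 5.3851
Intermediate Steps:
X = -14 (X = -20 + 6 = -14)
sqrt(c(X + 20) + 1/Y) = sqrt(29 + 1/(-2096)) = sqrt(29 - 1/2096) = sqrt(60783/2096) = sqrt(7962573)/524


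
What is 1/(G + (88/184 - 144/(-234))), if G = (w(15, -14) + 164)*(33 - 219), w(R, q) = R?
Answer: -299/9954579 ≈ -3.0036e-5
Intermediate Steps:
G = -33294 (G = (15 + 164)*(33 - 219) = 179*(-186) = -33294)
1/(G + (88/184 - 144/(-234))) = 1/(-33294 + (88/184 - 144/(-234))) = 1/(-33294 + (88*(1/184) - 144*(-1/234))) = 1/(-33294 + (11/23 + 8/13)) = 1/(-33294 + 327/299) = 1/(-9954579/299) = -299/9954579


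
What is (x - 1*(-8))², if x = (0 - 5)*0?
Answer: 64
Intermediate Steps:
x = 0 (x = -5*0 = 0)
(x - 1*(-8))² = (0 - 1*(-8))² = (0 + 8)² = 8² = 64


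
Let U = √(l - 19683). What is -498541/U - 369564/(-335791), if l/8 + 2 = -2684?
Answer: 369564/335791 + 498541*I*√41171/41171 ≈ 1.1006 + 2457.0*I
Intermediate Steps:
l = -21488 (l = -16 + 8*(-2684) = -16 - 21472 = -21488)
U = I*√41171 (U = √(-21488 - 19683) = √(-41171) = I*√41171 ≈ 202.91*I)
-498541/U - 369564/(-335791) = -498541*(-I*√41171/41171) - 369564/(-335791) = -(-498541)*I*√41171/41171 - 369564*(-1/335791) = 498541*I*√41171/41171 + 369564/335791 = 369564/335791 + 498541*I*√41171/41171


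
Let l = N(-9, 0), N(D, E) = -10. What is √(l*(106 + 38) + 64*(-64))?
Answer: 4*I*√346 ≈ 74.404*I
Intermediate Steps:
l = -10
√(l*(106 + 38) + 64*(-64)) = √(-10*(106 + 38) + 64*(-64)) = √(-10*144 - 4096) = √(-1440 - 4096) = √(-5536) = 4*I*√346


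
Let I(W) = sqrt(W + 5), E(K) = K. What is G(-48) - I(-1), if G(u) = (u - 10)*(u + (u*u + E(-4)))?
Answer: -130618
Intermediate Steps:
G(u) = (-10 + u)*(-4 + u + u**2) (G(u) = (u - 10)*(u + (u*u - 4)) = (-10 + u)*(u + (u**2 - 4)) = (-10 + u)*(u + (-4 + u**2)) = (-10 + u)*(-4 + u + u**2))
I(W) = sqrt(5 + W)
G(-48) - I(-1) = (40 + (-48)**3 - 14*(-48) - 9*(-48)**2) - sqrt(5 - 1) = (40 - 110592 + 672 - 9*2304) - sqrt(4) = (40 - 110592 + 672 - 20736) - 1*2 = -130616 - 2 = -130618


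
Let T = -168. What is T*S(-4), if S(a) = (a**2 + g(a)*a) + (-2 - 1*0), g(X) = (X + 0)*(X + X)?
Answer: 19152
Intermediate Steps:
g(X) = 2*X**2 (g(X) = X*(2*X) = 2*X**2)
S(a) = -2 + a**2 + 2*a**3 (S(a) = (a**2 + (2*a**2)*a) + (-2 - 1*0) = (a**2 + 2*a**3) + (-2 + 0) = (a**2 + 2*a**3) - 2 = -2 + a**2 + 2*a**3)
T*S(-4) = -168*(-2 + (-4)**2 + 2*(-4)**3) = -168*(-2 + 16 + 2*(-64)) = -168*(-2 + 16 - 128) = -168*(-114) = 19152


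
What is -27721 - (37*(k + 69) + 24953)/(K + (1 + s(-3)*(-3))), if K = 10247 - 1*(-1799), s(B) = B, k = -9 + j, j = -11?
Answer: -167115571/6028 ≈ -27723.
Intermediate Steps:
k = -20 (k = -9 - 11 = -20)
K = 12046 (K = 10247 + 1799 = 12046)
-27721 - (37*(k + 69) + 24953)/(K + (1 + s(-3)*(-3))) = -27721 - (37*(-20 + 69) + 24953)/(12046 + (1 - 3*(-3))) = -27721 - (37*49 + 24953)/(12046 + (1 + 9)) = -27721 - (1813 + 24953)/(12046 + 10) = -27721 - 26766/12056 = -27721 - 1*13383/6028 = -27721 - 13383/6028 = -167115571/6028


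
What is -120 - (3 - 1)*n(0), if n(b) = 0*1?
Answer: -120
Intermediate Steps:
n(b) = 0
-120 - (3 - 1)*n(0) = -120 - (3 - 1)*0 = -120 - 2*0 = -120 - 1*0 = -120 + 0 = -120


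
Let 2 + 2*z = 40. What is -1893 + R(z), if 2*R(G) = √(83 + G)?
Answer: -1893 + √102/2 ≈ -1887.9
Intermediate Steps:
z = 19 (z = -1 + (½)*40 = -1 + 20 = 19)
R(G) = √(83 + G)/2
-1893 + R(z) = -1893 + √(83 + 19)/2 = -1893 + √102/2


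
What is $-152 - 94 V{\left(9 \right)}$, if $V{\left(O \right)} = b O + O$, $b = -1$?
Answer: $-152$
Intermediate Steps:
$V{\left(O \right)} = 0$ ($V{\left(O \right)} = - O + O = 0$)
$-152 - 94 V{\left(9 \right)} = -152 - 0 = -152 + 0 = -152$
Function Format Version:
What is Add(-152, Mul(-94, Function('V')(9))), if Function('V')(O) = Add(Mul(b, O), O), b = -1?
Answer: -152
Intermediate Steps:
Function('V')(O) = 0 (Function('V')(O) = Add(Mul(-1, O), O) = 0)
Add(-152, Mul(-94, Function('V')(9))) = Add(-152, Mul(-94, 0)) = Add(-152, 0) = -152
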